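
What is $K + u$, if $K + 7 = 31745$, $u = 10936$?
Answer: $42674$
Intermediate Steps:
$K = 31738$ ($K = -7 + 31745 = 31738$)
$K + u = 31738 + 10936 = 42674$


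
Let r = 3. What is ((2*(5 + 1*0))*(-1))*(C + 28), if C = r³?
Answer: -550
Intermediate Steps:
C = 27 (C = 3³ = 27)
((2*(5 + 1*0))*(-1))*(C + 28) = ((2*(5 + 1*0))*(-1))*(27 + 28) = ((2*(5 + 0))*(-1))*55 = ((2*5)*(-1))*55 = (10*(-1))*55 = -10*55 = -550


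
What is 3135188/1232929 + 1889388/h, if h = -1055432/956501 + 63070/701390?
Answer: -22325725784522140463360/11976019424476127 ≈ -1.8642e+6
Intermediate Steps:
h = -9713470463/9584003377 (h = -1055432*1/956501 + 63070*(1/701390) = -150776/136643 + 6307/70139 = -9713470463/9584003377 ≈ -1.0135)
3135188/1232929 + 1889388/h = 3135188/1232929 + 1889388/(-9713470463/9584003377) = 3135188*(1/1232929) + 1889388*(-9584003377/9713470463) = 3135188/1232929 - 18107900972463276/9713470463 = -22325725784522140463360/11976019424476127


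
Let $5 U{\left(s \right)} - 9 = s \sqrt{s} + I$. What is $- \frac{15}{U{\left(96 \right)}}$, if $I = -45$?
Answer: $- \frac{5}{1636} - \frac{40 \sqrt{6}}{1227} \approx -0.082909$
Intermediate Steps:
$U{\left(s \right)} = - \frac{36}{5} + \frac{s^{\frac{3}{2}}}{5}$ ($U{\left(s \right)} = \frac{9}{5} + \frac{s \sqrt{s} - 45}{5} = \frac{9}{5} + \frac{s^{\frac{3}{2}} - 45}{5} = \frac{9}{5} + \frac{-45 + s^{\frac{3}{2}}}{5} = \frac{9}{5} + \left(-9 + \frac{s^{\frac{3}{2}}}{5}\right) = - \frac{36}{5} + \frac{s^{\frac{3}{2}}}{5}$)
$- \frac{15}{U{\left(96 \right)}} = - \frac{15}{- \frac{36}{5} + \frac{96^{\frac{3}{2}}}{5}} = - \frac{15}{- \frac{36}{5} + \frac{384 \sqrt{6}}{5}}$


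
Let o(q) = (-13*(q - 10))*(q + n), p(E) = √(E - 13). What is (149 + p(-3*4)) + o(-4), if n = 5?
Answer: 331 + 5*I ≈ 331.0 + 5.0*I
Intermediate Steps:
p(E) = √(-13 + E)
o(q) = (5 + q)*(130 - 13*q) (o(q) = (-13*(q - 10))*(q + 5) = (-13*(-10 + q))*(5 + q) = (130 - 13*q)*(5 + q) = (5 + q)*(130 - 13*q))
(149 + p(-3*4)) + o(-4) = (149 + √(-13 - 3*4)) + (650 - 13*(-4)² + 65*(-4)) = (149 + √(-13 - 12)) + (650 - 13*16 - 260) = (149 + √(-25)) + (650 - 208 - 260) = (149 + 5*I) + 182 = 331 + 5*I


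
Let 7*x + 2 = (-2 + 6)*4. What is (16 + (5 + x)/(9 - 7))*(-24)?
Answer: -468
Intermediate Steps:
x = 2 (x = -2/7 + ((-2 + 6)*4)/7 = -2/7 + (4*4)/7 = -2/7 + (1/7)*16 = -2/7 + 16/7 = 2)
(16 + (5 + x)/(9 - 7))*(-24) = (16 + (5 + 2)/(9 - 7))*(-24) = (16 + 7/2)*(-24) = (39/2)*(-24) = -468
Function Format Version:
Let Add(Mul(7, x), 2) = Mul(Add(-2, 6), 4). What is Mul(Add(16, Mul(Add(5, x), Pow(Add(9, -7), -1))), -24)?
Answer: -468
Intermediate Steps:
x = 2 (x = Add(Rational(-2, 7), Mul(Rational(1, 7), Mul(Add(-2, 6), 4))) = Add(Rational(-2, 7), Mul(Rational(1, 7), Mul(4, 4))) = Add(Rational(-2, 7), Mul(Rational(1, 7), 16)) = Add(Rational(-2, 7), Rational(16, 7)) = 2)
Mul(Add(16, Mul(Add(5, x), Pow(Add(9, -7), -1))), -24) = Mul(Add(16, Mul(Add(5, 2), Pow(Add(9, -7), -1))), -24) = Mul(Add(16, Mul(7, Pow(2, -1))), -24) = Mul(Add(16, Mul(7, Rational(1, 2))), -24) = Mul(Add(16, Rational(7, 2)), -24) = Mul(Rational(39, 2), -24) = -468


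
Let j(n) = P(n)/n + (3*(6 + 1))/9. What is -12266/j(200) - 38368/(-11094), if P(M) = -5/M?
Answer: -1631873801552/310615359 ≈ -5253.7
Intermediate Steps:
j(n) = 7/3 - 5/n² (j(n) = (-5/n)/n + (3*(6 + 1))/9 = -5/n² + (3*7)*(⅑) = -5/n² + 21*(⅑) = -5/n² + 7/3 = 7/3 - 5/n²)
-12266/j(200) - 38368/(-11094) = -12266/(7/3 - 5/200²) - 38368/(-11094) = -12266/(7/3 - 5*1/40000) - 38368*(-1/11094) = -12266/(7/3 - 1/8000) + 19184/5547 = -12266/55997/24000 + 19184/5547 = -12266*24000/55997 + 19184/5547 = -294384000/55997 + 19184/5547 = -1631873801552/310615359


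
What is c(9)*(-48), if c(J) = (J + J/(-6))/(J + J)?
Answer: -20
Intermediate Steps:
c(J) = 5/12 (c(J) = (J + J*(-⅙))/((2*J)) = (J - J/6)*(1/(2*J)) = (5*J/6)*(1/(2*J)) = 5/12)
c(9)*(-48) = (5/12)*(-48) = -20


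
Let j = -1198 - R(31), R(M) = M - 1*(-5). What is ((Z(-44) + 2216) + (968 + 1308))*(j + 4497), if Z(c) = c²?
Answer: 20974564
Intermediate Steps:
R(M) = 5 + M (R(M) = M + 5 = 5 + M)
j = -1234 (j = -1198 - (5 + 31) = -1198 - 1*36 = -1198 - 36 = -1234)
((Z(-44) + 2216) + (968 + 1308))*(j + 4497) = (((-44)² + 2216) + (968 + 1308))*(-1234 + 4497) = ((1936 + 2216) + 2276)*3263 = (4152 + 2276)*3263 = 6428*3263 = 20974564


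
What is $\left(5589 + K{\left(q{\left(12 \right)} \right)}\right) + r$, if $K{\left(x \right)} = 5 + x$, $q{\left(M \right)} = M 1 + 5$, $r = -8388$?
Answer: $-2777$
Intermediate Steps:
$q{\left(M \right)} = 5 + M$ ($q{\left(M \right)} = M + 5 = 5 + M$)
$\left(5589 + K{\left(q{\left(12 \right)} \right)}\right) + r = \left(5589 + \left(5 + \left(5 + 12\right)\right)\right) - 8388 = \left(5589 + \left(5 + 17\right)\right) - 8388 = \left(5589 + 22\right) - 8388 = 5611 - 8388 = -2777$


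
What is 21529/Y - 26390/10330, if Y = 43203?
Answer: -91773260/44628699 ≈ -2.0564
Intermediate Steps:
21529/Y - 26390/10330 = 21529/43203 - 26390/10330 = 21529*(1/43203) - 26390*1/10330 = 21529/43203 - 2639/1033 = -91773260/44628699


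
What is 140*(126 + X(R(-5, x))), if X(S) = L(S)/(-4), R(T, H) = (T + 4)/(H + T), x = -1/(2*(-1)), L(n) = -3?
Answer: 17745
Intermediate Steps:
x = ½ (x = -1/(-2) = -1*(-½) = ½ ≈ 0.50000)
R(T, H) = (4 + T)/(H + T)
X(S) = ¾ (X(S) = -3/(-4) = -3*(-¼) = ¾)
140*(126 + X(R(-5, x))) = 140*(126 + ¾) = 140*(507/4) = 17745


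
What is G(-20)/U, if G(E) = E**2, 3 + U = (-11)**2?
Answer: 200/59 ≈ 3.3898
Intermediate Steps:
U = 118 (U = -3 + (-11)**2 = -3 + 121 = 118)
G(-20)/U = (-20)**2/118 = 400*(1/118) = 200/59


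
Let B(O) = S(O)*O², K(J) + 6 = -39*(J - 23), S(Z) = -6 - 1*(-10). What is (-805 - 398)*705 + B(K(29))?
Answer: -617715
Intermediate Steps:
S(Z) = 4 (S(Z) = -6 + 10 = 4)
K(J) = 891 - 39*J (K(J) = -6 - 39*(J - 23) = -6 - 39*(-23 + J) = -6 + (897 - 39*J) = 891 - 39*J)
B(O) = 4*O²
(-805 - 398)*705 + B(K(29)) = (-805 - 398)*705 + 4*(891 - 39*29)² = -1203*705 + 4*(891 - 1131)² = -848115 + 4*(-240)² = -848115 + 4*57600 = -848115 + 230400 = -617715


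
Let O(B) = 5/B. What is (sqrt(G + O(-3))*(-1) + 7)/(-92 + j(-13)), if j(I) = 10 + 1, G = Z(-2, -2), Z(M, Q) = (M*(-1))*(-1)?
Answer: -7/81 + I*sqrt(33)/243 ≈ -0.08642 + 0.02364*I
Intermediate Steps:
Z(M, Q) = M (Z(M, Q) = -M*(-1) = M)
G = -2
j(I) = 11
(sqrt(G + O(-3))*(-1) + 7)/(-92 + j(-13)) = (sqrt(-2 + 5/(-3))*(-1) + 7)/(-92 + 11) = (sqrt(-2 + 5*(-1/3))*(-1) + 7)/(-81) = (sqrt(-2 - 5/3)*(-1) + 7)*(-1/81) = (sqrt(-11/3)*(-1) + 7)*(-1/81) = ((I*sqrt(33)/3)*(-1) + 7)*(-1/81) = (-I*sqrt(33)/3 + 7)*(-1/81) = (7 - I*sqrt(33)/3)*(-1/81) = -7/81 + I*sqrt(33)/243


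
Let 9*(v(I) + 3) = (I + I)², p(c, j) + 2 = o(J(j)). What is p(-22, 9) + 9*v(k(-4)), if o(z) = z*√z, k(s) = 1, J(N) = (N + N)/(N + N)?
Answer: -24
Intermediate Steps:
J(N) = 1 (J(N) = (2*N)/((2*N)) = (2*N)*(1/(2*N)) = 1)
o(z) = z^(3/2)
p(c, j) = -1 (p(c, j) = -2 + 1^(3/2) = -2 + 1 = -1)
v(I) = -3 + 4*I²/9 (v(I) = -3 + (I + I)²/9 = -3 + (2*I)²/9 = -3 + (4*I²)/9 = -3 + 4*I²/9)
p(-22, 9) + 9*v(k(-4)) = -1 + 9*(-3 + (4/9)*1²) = -1 + 9*(-3 + (4/9)*1) = -1 + 9*(-3 + 4/9) = -1 + 9*(-23/9) = -1 - 23 = -24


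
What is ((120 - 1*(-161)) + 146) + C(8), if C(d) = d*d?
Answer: 491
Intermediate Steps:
C(d) = d²
((120 - 1*(-161)) + 146) + C(8) = ((120 - 1*(-161)) + 146) + 8² = ((120 + 161) + 146) + 64 = (281 + 146) + 64 = 427 + 64 = 491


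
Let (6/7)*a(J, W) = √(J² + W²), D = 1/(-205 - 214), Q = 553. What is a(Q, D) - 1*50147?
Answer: -50147 + 35*√2147525354/2514 ≈ -49502.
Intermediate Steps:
D = -1/419 (D = 1/(-419) = -1/419 ≈ -0.0023866)
a(J, W) = 7*√(J² + W²)/6
a(Q, D) - 1*50147 = 7*√(553² + (-1/419)²)/6 - 1*50147 = 7*√(305809 + 1/175561)/6 - 50147 = 7*√(53688133850/175561)/6 - 50147 = 7*(5*√2147525354/419)/6 - 50147 = 35*√2147525354/2514 - 50147 = -50147 + 35*√2147525354/2514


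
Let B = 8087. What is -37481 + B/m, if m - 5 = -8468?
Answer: -317209790/8463 ≈ -37482.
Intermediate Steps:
m = -8463 (m = 5 - 8468 = -8463)
-37481 + B/m = -37481 + 8087/(-8463) = -37481 + 8087*(-1/8463) = -37481 - 8087/8463 = -317209790/8463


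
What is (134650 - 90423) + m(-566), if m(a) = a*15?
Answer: 35737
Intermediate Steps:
m(a) = 15*a
(134650 - 90423) + m(-566) = (134650 - 90423) + 15*(-566) = 44227 - 8490 = 35737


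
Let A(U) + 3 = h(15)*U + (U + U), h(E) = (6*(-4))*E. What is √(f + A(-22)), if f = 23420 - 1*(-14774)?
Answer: √46067 ≈ 214.63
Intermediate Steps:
f = 38194 (f = 23420 + 14774 = 38194)
h(E) = -24*E
A(U) = -3 - 358*U (A(U) = -3 + ((-24*15)*U + (U + U)) = -3 + (-360*U + 2*U) = -3 - 358*U)
√(f + A(-22)) = √(38194 + (-3 - 358*(-22))) = √(38194 + (-3 + 7876)) = √(38194 + 7873) = √46067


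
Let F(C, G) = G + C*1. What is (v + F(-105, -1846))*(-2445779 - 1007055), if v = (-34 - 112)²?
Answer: -66864130410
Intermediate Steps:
v = 21316 (v = (-146)² = 21316)
F(C, G) = C + G (F(C, G) = G + C = C + G)
(v + F(-105, -1846))*(-2445779 - 1007055) = (21316 + (-105 - 1846))*(-2445779 - 1007055) = (21316 - 1951)*(-3452834) = 19365*(-3452834) = -66864130410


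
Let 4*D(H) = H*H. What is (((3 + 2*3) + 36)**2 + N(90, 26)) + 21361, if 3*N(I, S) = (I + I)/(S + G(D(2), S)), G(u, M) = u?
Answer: 210494/9 ≈ 23388.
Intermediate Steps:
D(H) = H**2/4 (D(H) = (H*H)/4 = H**2/4)
N(I, S) = 2*I/(3*(1 + S)) (N(I, S) = ((I + I)/(S + (1/4)*2**2))/3 = ((2*I)/(S + (1/4)*4))/3 = ((2*I)/(S + 1))/3 = ((2*I)/(1 + S))/3 = (2*I/(1 + S))/3 = 2*I/(3*(1 + S)))
(((3 + 2*3) + 36)**2 + N(90, 26)) + 21361 = (((3 + 2*3) + 36)**2 + (2/3)*90/(1 + 26)) + 21361 = (((3 + 6) + 36)**2 + (2/3)*90/27) + 21361 = ((9 + 36)**2 + (2/3)*90*(1/27)) + 21361 = (45**2 + 20/9) + 21361 = (2025 + 20/9) + 21361 = 18245/9 + 21361 = 210494/9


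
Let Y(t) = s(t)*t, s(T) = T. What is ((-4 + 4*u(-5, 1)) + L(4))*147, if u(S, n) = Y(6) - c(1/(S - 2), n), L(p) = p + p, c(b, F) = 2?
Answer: 20580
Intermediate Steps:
Y(t) = t**2 (Y(t) = t*t = t**2)
L(p) = 2*p
u(S, n) = 34 (u(S, n) = 6**2 - 1*2 = 36 - 2 = 34)
((-4 + 4*u(-5, 1)) + L(4))*147 = ((-4 + 4*34) + 2*4)*147 = ((-4 + 136) + 8)*147 = (132 + 8)*147 = 140*147 = 20580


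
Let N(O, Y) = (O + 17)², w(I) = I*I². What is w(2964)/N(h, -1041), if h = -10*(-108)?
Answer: 26039617344/1203409 ≈ 21638.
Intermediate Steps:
h = 1080
w(I) = I³
N(O, Y) = (17 + O)²
w(2964)/N(h, -1041) = 2964³/((17 + 1080)²) = 26039617344/(1097²) = 26039617344/1203409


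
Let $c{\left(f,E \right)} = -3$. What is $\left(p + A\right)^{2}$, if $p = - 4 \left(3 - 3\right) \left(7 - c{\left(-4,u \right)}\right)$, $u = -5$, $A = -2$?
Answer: $4$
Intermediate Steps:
$p = 0$ ($p = - 4 \left(3 - 3\right) \left(7 - -3\right) = \left(-4\right) 0 \left(7 + 3\right) = 0 \cdot 10 = 0$)
$\left(p + A\right)^{2} = \left(0 - 2\right)^{2} = \left(-2\right)^{2} = 4$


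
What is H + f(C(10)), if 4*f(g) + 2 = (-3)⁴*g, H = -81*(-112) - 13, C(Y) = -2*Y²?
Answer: 10017/2 ≈ 5008.5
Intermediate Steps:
H = 9059 (H = 9072 - 13 = 9059)
f(g) = -½ + 81*g/4 (f(g) = -½ + ((-3)⁴*g)/4 = -½ + (81*g)/4 = -½ + 81*g/4)
H + f(C(10)) = 9059 + (-½ + 81*(-2*10²)/4) = 9059 + (-½ + 81*(-2*100)/4) = 9059 + (-½ + (81/4)*(-200)) = 9059 + (-½ - 4050) = 9059 - 8101/2 = 10017/2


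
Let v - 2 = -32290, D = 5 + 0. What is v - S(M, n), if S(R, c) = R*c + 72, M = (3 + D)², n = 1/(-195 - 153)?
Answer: -2815304/87 ≈ -32360.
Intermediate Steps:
n = -1/348 (n = 1/(-348) = -1/348 ≈ -0.0028736)
D = 5
v = -32288 (v = 2 - 32290 = -32288)
M = 64 (M = (3 + 5)² = 8² = 64)
S(R, c) = 72 + R*c
v - S(M, n) = -32288 - (72 + 64*(-1/348)) = -32288 - (72 - 16/87) = -32288 - 1*6248/87 = -32288 - 6248/87 = -2815304/87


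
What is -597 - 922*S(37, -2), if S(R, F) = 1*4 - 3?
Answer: -1519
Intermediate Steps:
S(R, F) = 1 (S(R, F) = 4 - 3 = 1)
-597 - 922*S(37, -2) = -597 - 922*1 = -597 - 922 = -1519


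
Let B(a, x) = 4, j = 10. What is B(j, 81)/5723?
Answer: 4/5723 ≈ 0.00069893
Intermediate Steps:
B(j, 81)/5723 = 4/5723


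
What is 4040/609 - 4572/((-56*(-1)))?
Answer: -91361/1218 ≈ -75.009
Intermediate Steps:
4040/609 - 4572/((-56*(-1))) = 4040*(1/609) - 4572/56 = 4040/609 - 4572*1/56 = 4040/609 - 1143/14 = -91361/1218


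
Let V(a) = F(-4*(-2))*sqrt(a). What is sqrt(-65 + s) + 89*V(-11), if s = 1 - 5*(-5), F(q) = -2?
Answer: I*(sqrt(39) - 178*sqrt(11)) ≈ -584.11*I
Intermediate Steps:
s = 26 (s = 1 + 25 = 26)
V(a) = -2*sqrt(a)
sqrt(-65 + s) + 89*V(-11) = sqrt(-65 + 26) + 89*(-2*I*sqrt(11)) = sqrt(-39) + 89*(-2*I*sqrt(11)) = I*sqrt(39) + 89*(-2*I*sqrt(11)) = I*sqrt(39) - 178*I*sqrt(11)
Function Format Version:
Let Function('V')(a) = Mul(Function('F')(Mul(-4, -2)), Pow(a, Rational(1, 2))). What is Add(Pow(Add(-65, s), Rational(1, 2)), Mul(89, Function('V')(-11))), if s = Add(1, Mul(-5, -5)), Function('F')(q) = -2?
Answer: Mul(I, Add(Pow(39, Rational(1, 2)), Mul(-178, Pow(11, Rational(1, 2))))) ≈ Mul(-584.11, I)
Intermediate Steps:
s = 26 (s = Add(1, 25) = 26)
Function('V')(a) = Mul(-2, Pow(a, Rational(1, 2)))
Add(Pow(Add(-65, s), Rational(1, 2)), Mul(89, Function('V')(-11))) = Add(Pow(Add(-65, 26), Rational(1, 2)), Mul(89, Mul(-2, Pow(-11, Rational(1, 2))))) = Add(Pow(-39, Rational(1, 2)), Mul(89, Mul(-2, Mul(I, Pow(11, Rational(1, 2)))))) = Add(Mul(I, Pow(39, Rational(1, 2))), Mul(89, Mul(-2, I, Pow(11, Rational(1, 2))))) = Add(Mul(I, Pow(39, Rational(1, 2))), Mul(-178, I, Pow(11, Rational(1, 2))))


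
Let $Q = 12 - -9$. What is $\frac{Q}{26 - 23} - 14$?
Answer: $-7$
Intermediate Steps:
$Q = 21$ ($Q = 12 + 9 = 21$)
$\frac{Q}{26 - 23} - 14 = \frac{1}{26 - 23} \cdot 21 - 14 = \frac{1}{3} \cdot 21 - 14 = 7 - 14 = -7$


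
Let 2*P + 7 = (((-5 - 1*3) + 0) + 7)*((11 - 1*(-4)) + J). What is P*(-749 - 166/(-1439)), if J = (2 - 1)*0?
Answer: 11854095/1439 ≈ 8237.7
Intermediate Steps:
J = 0 (J = 1*0 = 0)
P = -11 (P = -7/2 + ((((-5 - 1*3) + 0) + 7)*((11 - 1*(-4)) + 0))/2 = -7/2 + ((((-5 - 3) + 0) + 7)*((11 + 4) + 0))/2 = -7/2 + (((-8 + 0) + 7)*(15 + 0))/2 = -7/2 + ((-8 + 7)*15)/2 = -7/2 + (-1*15)/2 = -7/2 + (½)*(-15) = -7/2 - 15/2 = -11)
P*(-749 - 166/(-1439)) = -11*(-749 - 166/(-1439)) = -11*(-749 - 166*(-1/1439)) = -11*(-749 + 166/1439) = -11*(-1077645/1439) = 11854095/1439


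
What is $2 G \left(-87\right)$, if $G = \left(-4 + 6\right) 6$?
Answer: $-2088$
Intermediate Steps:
$G = 12$ ($G = 2 \cdot 6 = 12$)
$2 G \left(-87\right) = 2 \cdot 12 \left(-87\right) = 24 \left(-87\right) = -2088$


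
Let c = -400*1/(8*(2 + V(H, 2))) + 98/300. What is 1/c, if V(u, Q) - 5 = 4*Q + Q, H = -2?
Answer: -2550/6667 ≈ -0.38248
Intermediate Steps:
V(u, Q) = 5 + 5*Q (V(u, Q) = 5 + (4*Q + Q) = 5 + 5*Q)
c = -6667/2550 (c = -400*1/(8*(2 + (5 + 5*2))) + 98/300 = -400*1/(8*(2 + (5 + 10))) + 98*(1/300) = -400*1/(8*(2 + 15)) + 49/150 = -400/(17*8) + 49/150 = -400/136 + 49/150 = -400*1/136 + 49/150 = -50/17 + 49/150 = -6667/2550 ≈ -2.6145)
1/c = 1/(-6667/2550) = -2550/6667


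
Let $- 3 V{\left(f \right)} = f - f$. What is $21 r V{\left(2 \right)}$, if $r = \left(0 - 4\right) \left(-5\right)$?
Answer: $0$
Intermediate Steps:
$V{\left(f \right)} = 0$ ($V{\left(f \right)} = - \frac{f - f}{3} = \left(- \frac{1}{3}\right) 0 = 0$)
$r = 20$ ($r = \left(-4\right) \left(-5\right) = 20$)
$21 r V{\left(2 \right)} = 21 \cdot 20 \cdot 0 = 420 \cdot 0 = 0$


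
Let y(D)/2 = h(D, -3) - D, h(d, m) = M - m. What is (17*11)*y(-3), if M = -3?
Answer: 1122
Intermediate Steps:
h(d, m) = -3 - m
y(D) = -2*D (y(D) = 2*((-3 - 1*(-3)) - D) = 2*((-3 + 3) - D) = 2*(0 - D) = 2*(-D) = -2*D)
(17*11)*y(-3) = (17*11)*(-2*(-3)) = 187*6 = 1122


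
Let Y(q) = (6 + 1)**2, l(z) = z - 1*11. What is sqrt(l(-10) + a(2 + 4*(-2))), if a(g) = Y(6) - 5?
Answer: sqrt(23) ≈ 4.7958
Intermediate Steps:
l(z) = -11 + z (l(z) = z - 11 = -11 + z)
Y(q) = 49 (Y(q) = 7**2 = 49)
a(g) = 44 (a(g) = 49 - 5 = 44)
sqrt(l(-10) + a(2 + 4*(-2))) = sqrt((-11 - 10) + 44) = sqrt(-21 + 44) = sqrt(23)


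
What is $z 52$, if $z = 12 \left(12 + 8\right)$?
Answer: $12480$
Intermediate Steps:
$z = 240$ ($z = 12 \cdot 20 = 240$)
$z 52 = 240 \cdot 52 = 12480$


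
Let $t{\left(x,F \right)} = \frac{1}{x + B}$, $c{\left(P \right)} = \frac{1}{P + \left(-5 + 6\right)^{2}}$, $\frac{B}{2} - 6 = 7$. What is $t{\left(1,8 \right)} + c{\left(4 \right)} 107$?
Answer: $\frac{2894}{135} \approx 21.437$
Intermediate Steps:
$B = 26$ ($B = 12 + 2 \cdot 7 = 12 + 14 = 26$)
$c{\left(P \right)} = \frac{1}{1 + P}$ ($c{\left(P \right)} = \frac{1}{P + 1^{2}} = \frac{1}{P + 1} = \frac{1}{1 + P}$)
$t{\left(x,F \right)} = \frac{1}{26 + x}$ ($t{\left(x,F \right)} = \frac{1}{x + 26} = \frac{1}{26 + x}$)
$t{\left(1,8 \right)} + c{\left(4 \right)} 107 = \frac{1}{26 + 1} + \frac{1}{1 + 4} \cdot 107 = \frac{1}{27} + \frac{1}{5} \cdot 107 = \frac{1}{27} + \frac{107}{5} = \frac{2894}{135}$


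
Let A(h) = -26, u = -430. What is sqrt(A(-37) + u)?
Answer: 2*I*sqrt(114) ≈ 21.354*I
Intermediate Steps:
sqrt(A(-37) + u) = sqrt(-26 - 430) = sqrt(-456) = 2*I*sqrt(114)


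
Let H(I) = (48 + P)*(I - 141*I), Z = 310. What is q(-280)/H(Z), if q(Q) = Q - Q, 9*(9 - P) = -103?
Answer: 0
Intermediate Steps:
P = 184/9 (P = 9 - ⅑*(-103) = 9 + 103/9 = 184/9 ≈ 20.444)
H(I) = -86240*I/9 (H(I) = (48 + 184/9)*(I - 141*I) = 616*(-140*I)/9 = -86240*I/9)
q(Q) = 0
q(-280)/H(Z) = 0/((-86240/9*310)) = 0/(-26734400/9) = 0*(-9/26734400) = 0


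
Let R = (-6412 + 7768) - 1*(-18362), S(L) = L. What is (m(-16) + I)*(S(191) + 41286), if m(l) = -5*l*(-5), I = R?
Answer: 801252686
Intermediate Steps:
R = 19718 (R = 1356 + 18362 = 19718)
I = 19718
m(l) = 25*l
(m(-16) + I)*(S(191) + 41286) = (25*(-16) + 19718)*(191 + 41286) = (-400 + 19718)*41477 = 19318*41477 = 801252686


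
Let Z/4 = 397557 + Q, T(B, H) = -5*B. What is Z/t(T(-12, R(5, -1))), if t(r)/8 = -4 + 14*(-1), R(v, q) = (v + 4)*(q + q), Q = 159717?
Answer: -92879/6 ≈ -15480.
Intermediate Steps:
R(v, q) = 2*q*(4 + v) (R(v, q) = (4 + v)*(2*q) = 2*q*(4 + v))
t(r) = -144 (t(r) = 8*(-4 + 14*(-1)) = 8*(-4 - 14) = 8*(-18) = -144)
Z = 2229096 (Z = 4*(397557 + 159717) = 4*557274 = 2229096)
Z/t(T(-12, R(5, -1))) = 2229096/(-144) = 2229096*(-1/144) = -92879/6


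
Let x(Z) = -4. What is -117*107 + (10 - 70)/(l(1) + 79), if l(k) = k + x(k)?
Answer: -237876/19 ≈ -12520.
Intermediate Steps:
l(k) = -4 + k (l(k) = k - 4 = -4 + k)
-117*107 + (10 - 70)/(l(1) + 79) = -117*107 + (10 - 70)/((-4 + 1) + 79) = -12519 - 60/(-3 + 79) = -12519 - 60/76 = -12519 - 60*1/76 = -12519 - 15/19 = -237876/19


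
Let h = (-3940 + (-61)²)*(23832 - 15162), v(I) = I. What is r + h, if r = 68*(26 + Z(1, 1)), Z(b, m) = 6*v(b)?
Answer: -1896554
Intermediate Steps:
h = -1898730 (h = (-3940 + 3721)*8670 = -219*8670 = -1898730)
Z(b, m) = 6*b
r = 2176 (r = 68*(26 + 6*1) = 68*(26 + 6) = 68*32 = 2176)
r + h = 2176 - 1898730 = -1896554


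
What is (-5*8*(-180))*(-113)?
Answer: -813600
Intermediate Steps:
(-5*8*(-180))*(-113) = -40*(-180)*(-113) = 7200*(-113) = -813600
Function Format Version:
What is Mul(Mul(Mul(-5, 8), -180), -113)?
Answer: -813600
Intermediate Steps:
Mul(Mul(Mul(-5, 8), -180), -113) = Mul(Mul(-40, -180), -113) = Mul(7200, -113) = -813600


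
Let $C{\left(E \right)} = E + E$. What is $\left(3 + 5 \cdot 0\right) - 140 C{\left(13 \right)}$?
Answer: $-3637$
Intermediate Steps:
$C{\left(E \right)} = 2 E$
$\left(3 + 5 \cdot 0\right) - 140 C{\left(13 \right)} = \left(3 + 5 \cdot 0\right) - 140 \cdot 2 \cdot 13 = \left(3 + 0\right) - 3640 = 3 - 3640 = -3637$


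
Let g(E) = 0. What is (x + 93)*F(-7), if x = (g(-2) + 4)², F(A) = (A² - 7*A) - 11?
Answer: 9483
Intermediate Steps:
F(A) = -11 + A² - 7*A
x = 16 (x = (0 + 4)² = 4² = 16)
(x + 93)*F(-7) = (16 + 93)*(-11 + (-7)² - 7*(-7)) = 109*(-11 + 49 + 49) = 109*87 = 9483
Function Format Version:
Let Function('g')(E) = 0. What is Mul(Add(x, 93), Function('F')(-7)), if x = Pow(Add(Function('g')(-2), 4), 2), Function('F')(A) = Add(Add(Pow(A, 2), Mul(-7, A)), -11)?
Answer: 9483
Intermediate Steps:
Function('F')(A) = Add(-11, Pow(A, 2), Mul(-7, A))
x = 16 (x = Pow(Add(0, 4), 2) = Pow(4, 2) = 16)
Mul(Add(x, 93), Function('F')(-7)) = Mul(Add(16, 93), Add(-11, Pow(-7, 2), Mul(-7, -7))) = Mul(109, Add(-11, 49, 49)) = Mul(109, 87) = 9483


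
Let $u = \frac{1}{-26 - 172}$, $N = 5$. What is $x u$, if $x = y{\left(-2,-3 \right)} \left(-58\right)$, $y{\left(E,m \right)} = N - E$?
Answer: $\frac{203}{99} \approx 2.0505$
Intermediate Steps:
$y{\left(E,m \right)} = 5 - E$
$x = -406$ ($x = \left(5 - -2\right) \left(-58\right) = \left(5 + 2\right) \left(-58\right) = 7 \left(-58\right) = -406$)
$u = - \frac{1}{198}$ ($u = \frac{1}{-198} = - \frac{1}{198} \approx -0.0050505$)
$x u = \left(-406\right) \left(- \frac{1}{198}\right) = \frac{203}{99}$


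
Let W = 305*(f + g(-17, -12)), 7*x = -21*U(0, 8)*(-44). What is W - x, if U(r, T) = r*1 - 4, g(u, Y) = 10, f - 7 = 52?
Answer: 21573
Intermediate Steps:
f = 59 (f = 7 + 52 = 59)
U(r, T) = -4 + r (U(r, T) = r - 4 = -4 + r)
x = -528 (x = (-21*(-4 + 0)*(-44))/7 = (-21*(-4)*(-44))/7 = (84*(-44))/7 = (⅐)*(-3696) = -528)
W = 21045 (W = 305*(59 + 10) = 305*69 = 21045)
W - x = 21045 - 1*(-528) = 21045 + 528 = 21573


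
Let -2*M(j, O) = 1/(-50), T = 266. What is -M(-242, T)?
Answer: -1/100 ≈ -0.010000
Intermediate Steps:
M(j, O) = 1/100 (M(j, O) = -1/(2*(-50)) = -(-1)/(2*50) = -1/2*(-1/50) = 1/100)
-M(-242, T) = -1*1/100 = -1/100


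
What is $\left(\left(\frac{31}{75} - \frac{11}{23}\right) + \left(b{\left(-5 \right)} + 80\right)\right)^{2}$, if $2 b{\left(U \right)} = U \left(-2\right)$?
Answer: $\frac{21466059169}{2975625} \approx 7214.0$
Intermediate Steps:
$b{\left(U \right)} = - U$ ($b{\left(U \right)} = \frac{U \left(-2\right)}{2} = \frac{\left(-2\right) U}{2} = - U$)
$\left(\left(\frac{31}{75} - \frac{11}{23}\right) + \left(b{\left(-5 \right)} + 80\right)\right)^{2} = \left(\left(\frac{31}{75} - \frac{11}{23}\right) + \left(\left(-1\right) \left(-5\right) + 80\right)\right)^{2} = \left(\left(31 \cdot \frac{1}{75} - \frac{11}{23}\right) + \left(5 + 80\right)\right)^{2} = \left(\left(\frac{31}{75} - \frac{11}{23}\right) + 85\right)^{2} = \left(- \frac{112}{1725} + 85\right)^{2} = \left(\frac{146513}{1725}\right)^{2} = \frac{21466059169}{2975625}$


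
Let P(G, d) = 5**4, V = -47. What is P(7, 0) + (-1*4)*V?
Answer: 813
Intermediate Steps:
P(G, d) = 625
P(7, 0) + (-1*4)*V = 625 - 1*4*(-47) = 625 - 4*(-47) = 625 + 188 = 813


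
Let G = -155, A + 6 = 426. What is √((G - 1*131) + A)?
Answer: √134 ≈ 11.576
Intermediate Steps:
A = 420 (A = -6 + 426 = 420)
√((G - 1*131) + A) = √((-155 - 1*131) + 420) = √((-155 - 131) + 420) = √(-286 + 420) = √134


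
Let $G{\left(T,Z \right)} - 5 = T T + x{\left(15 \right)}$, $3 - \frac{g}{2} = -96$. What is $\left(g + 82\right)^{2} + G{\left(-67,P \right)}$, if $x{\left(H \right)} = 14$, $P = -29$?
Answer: $82908$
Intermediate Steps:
$g = 198$ ($g = 6 - -192 = 6 + 192 = 198$)
$G{\left(T,Z \right)} = 19 + T^{2}$ ($G{\left(T,Z \right)} = 5 + \left(T T + 14\right) = 5 + \left(T^{2} + 14\right) = 5 + \left(14 + T^{2}\right) = 19 + T^{2}$)
$\left(g + 82\right)^{2} + G{\left(-67,P \right)} = \left(198 + 82\right)^{2} + \left(19 + \left(-67\right)^{2}\right) = 280^{2} + \left(19 + 4489\right) = 78400 + 4508 = 82908$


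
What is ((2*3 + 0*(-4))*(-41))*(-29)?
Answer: 7134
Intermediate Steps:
((2*3 + 0*(-4))*(-41))*(-29) = ((6 + 0)*(-41))*(-29) = (6*(-41))*(-29) = -246*(-29) = 7134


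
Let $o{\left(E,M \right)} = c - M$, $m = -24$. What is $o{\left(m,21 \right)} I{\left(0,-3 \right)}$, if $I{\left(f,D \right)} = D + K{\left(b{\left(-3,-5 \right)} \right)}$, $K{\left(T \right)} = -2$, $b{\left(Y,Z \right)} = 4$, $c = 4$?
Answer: $85$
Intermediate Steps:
$o{\left(E,M \right)} = 4 - M$
$I{\left(f,D \right)} = -2 + D$ ($I{\left(f,D \right)} = D - 2 = -2 + D$)
$o{\left(m,21 \right)} I{\left(0,-3 \right)} = \left(4 - 21\right) \left(-2 - 3\right) = \left(4 - 21\right) \left(-5\right) = \left(-17\right) \left(-5\right) = 85$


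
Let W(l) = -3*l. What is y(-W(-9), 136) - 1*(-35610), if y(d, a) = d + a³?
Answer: 2551039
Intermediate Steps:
y(-W(-9), 136) - 1*(-35610) = (-(-3)*(-9) + 136³) - 1*(-35610) = (-1*27 + 2515456) + 35610 = (-27 + 2515456) + 35610 = 2515429 + 35610 = 2551039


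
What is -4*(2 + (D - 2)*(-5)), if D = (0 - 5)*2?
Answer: -248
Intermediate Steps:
D = -10 (D = -5*2 = -10)
-4*(2 + (D - 2)*(-5)) = -4*(2 + (-10 - 2)*(-5)) = -4*(2 - 12*(-5)) = -4*(2 + 60) = -4*62 = -248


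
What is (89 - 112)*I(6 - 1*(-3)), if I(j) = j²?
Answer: -1863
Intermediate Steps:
(89 - 112)*I(6 - 1*(-3)) = (89 - 112)*(6 - 1*(-3))² = -23*(6 + 3)² = -23*9² = -23*81 = -1863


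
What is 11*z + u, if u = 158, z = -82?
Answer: -744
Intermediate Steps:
11*z + u = 11*(-82) + 158 = -902 + 158 = -744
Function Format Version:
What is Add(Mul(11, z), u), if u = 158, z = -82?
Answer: -744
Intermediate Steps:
Add(Mul(11, z), u) = Add(Mul(11, -82), 158) = Add(-902, 158) = -744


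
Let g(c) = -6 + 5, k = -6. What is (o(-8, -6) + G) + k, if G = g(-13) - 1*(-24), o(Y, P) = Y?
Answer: 9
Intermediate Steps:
g(c) = -1
G = 23 (G = -1 - 1*(-24) = -1 + 24 = 23)
(o(-8, -6) + G) + k = (-8 + 23) - 6 = 15 - 6 = 9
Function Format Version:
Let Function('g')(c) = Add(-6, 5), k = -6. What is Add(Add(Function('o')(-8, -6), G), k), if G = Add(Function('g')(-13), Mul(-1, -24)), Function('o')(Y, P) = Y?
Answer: 9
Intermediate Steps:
Function('g')(c) = -1
G = 23 (G = Add(-1, Mul(-1, -24)) = Add(-1, 24) = 23)
Add(Add(Function('o')(-8, -6), G), k) = Add(Add(-8, 23), -6) = Add(15, -6) = 9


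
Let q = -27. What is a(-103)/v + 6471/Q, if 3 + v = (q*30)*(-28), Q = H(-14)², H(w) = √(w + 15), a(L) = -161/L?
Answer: 15114515462/2335731 ≈ 6471.0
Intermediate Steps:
H(w) = √(15 + w)
Q = 1 (Q = (√(15 - 14))² = (√1)² = 1² = 1)
v = 22677 (v = -3 - 27*30*(-28) = -3 - 810*(-28) = -3 + 22680 = 22677)
a(-103)/v + 6471/Q = -161/(-103)/22677 + 6471/1 = -161*(-1/103)*(1/22677) + 6471*1 = (161/103)*(1/22677) + 6471 = 161/2335731 + 6471 = 15114515462/2335731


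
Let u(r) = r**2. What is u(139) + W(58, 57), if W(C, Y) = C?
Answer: 19379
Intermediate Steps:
u(139) + W(58, 57) = 139**2 + 58 = 19321 + 58 = 19379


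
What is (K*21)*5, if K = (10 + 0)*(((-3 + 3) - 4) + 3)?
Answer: -1050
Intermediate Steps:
K = -10 (K = 10*((0 - 4) + 3) = 10*(-4 + 3) = 10*(-1) = -10)
(K*21)*5 = -10*21*5 = -210*5 = -1050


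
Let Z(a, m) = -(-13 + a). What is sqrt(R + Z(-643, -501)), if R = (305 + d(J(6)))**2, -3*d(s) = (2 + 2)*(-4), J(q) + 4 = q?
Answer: sqrt(872665)/3 ≈ 311.39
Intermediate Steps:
J(q) = -4 + q
Z(a, m) = 13 - a
d(s) = 16/3 (d(s) = -(2 + 2)*(-4)/3 = -4*(-4)/3 = -1/3*(-16) = 16/3)
R = 866761/9 (R = (305 + 16/3)**2 = (931/3)**2 = 866761/9 ≈ 96307.)
sqrt(R + Z(-643, -501)) = sqrt(866761/9 + (13 - 1*(-643))) = sqrt(866761/9 + (13 + 643)) = sqrt(866761/9 + 656) = sqrt(872665/9) = sqrt(872665)/3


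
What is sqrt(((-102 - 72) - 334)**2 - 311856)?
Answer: 164*I*sqrt(2) ≈ 231.93*I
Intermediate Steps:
sqrt(((-102 - 72) - 334)**2 - 311856) = sqrt((-174 - 334)**2 - 311856) = sqrt((-508)**2 - 311856) = sqrt(258064 - 311856) = sqrt(-53792) = 164*I*sqrt(2)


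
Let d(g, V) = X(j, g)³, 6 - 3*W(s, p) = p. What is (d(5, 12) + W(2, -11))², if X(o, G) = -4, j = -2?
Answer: 30625/9 ≈ 3402.8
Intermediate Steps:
W(s, p) = 2 - p/3
d(g, V) = -64 (d(g, V) = (-4)³ = -64)
(d(5, 12) + W(2, -11))² = (-64 + (2 - ⅓*(-11)))² = (-64 + (2 + 11/3))² = (-64 + 17/3)² = (-175/3)² = 30625/9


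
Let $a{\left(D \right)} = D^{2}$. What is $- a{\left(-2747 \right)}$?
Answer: $-7546009$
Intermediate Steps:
$- a{\left(-2747 \right)} = - \left(-2747\right)^{2} = \left(-1\right) 7546009 = -7546009$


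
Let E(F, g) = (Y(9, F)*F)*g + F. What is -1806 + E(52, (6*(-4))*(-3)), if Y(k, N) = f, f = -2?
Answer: -9242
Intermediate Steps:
Y(k, N) = -2
E(F, g) = F - 2*F*g (E(F, g) = (-2*F)*g + F = -2*F*g + F = F - 2*F*g)
-1806 + E(52, (6*(-4))*(-3)) = -1806 + 52*(1 - 2*6*(-4)*(-3)) = -1806 + 52*(1 - (-48)*(-3)) = -1806 + 52*(1 - 2*72) = -1806 + 52*(1 - 144) = -1806 + 52*(-143) = -1806 - 7436 = -9242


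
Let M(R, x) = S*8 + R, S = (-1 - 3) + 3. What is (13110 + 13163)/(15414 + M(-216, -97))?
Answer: 26273/15190 ≈ 1.7296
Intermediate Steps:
S = -1 (S = -4 + 3 = -1)
M(R, x) = -8 + R (M(R, x) = -1*8 + R = -8 + R)
(13110 + 13163)/(15414 + M(-216, -97)) = (13110 + 13163)/(15414 + (-8 - 216)) = 26273/(15414 - 224) = 26273/15190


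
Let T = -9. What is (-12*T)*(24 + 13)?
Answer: 3996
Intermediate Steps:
(-12*T)*(24 + 13) = (-12*(-9))*(24 + 13) = 108*37 = 3996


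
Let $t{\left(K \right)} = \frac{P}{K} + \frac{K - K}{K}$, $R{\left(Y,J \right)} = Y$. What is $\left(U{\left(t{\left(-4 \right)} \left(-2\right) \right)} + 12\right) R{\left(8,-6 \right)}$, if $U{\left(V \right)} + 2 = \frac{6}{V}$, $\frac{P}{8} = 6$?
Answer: $82$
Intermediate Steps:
$P = 48$ ($P = 8 \cdot 6 = 48$)
$t{\left(K \right)} = \frac{48}{K}$ ($t{\left(K \right)} = \frac{48}{K} + \frac{K - K}{K} = \frac{48}{K} + \frac{0}{K} = \frac{48}{K} + 0 = \frac{48}{K}$)
$U{\left(V \right)} = -2 + \frac{6}{V}$
$\left(U{\left(t{\left(-4 \right)} \left(-2\right) \right)} + 12\right) R{\left(8,-6 \right)} = \left(\left(-2 + \frac{6}{\frac{48}{-4} \left(-2\right)}\right) + 12\right) 8 = \left(\left(-2 + \frac{6}{48 \left(- \frac{1}{4}\right) \left(-2\right)}\right) + 12\right) 8 = \left(\left(-2 + \frac{6}{\left(-12\right) \left(-2\right)}\right) + 12\right) 8 = \left(\left(-2 + \frac{6}{24}\right) + 12\right) 8 = \left(\left(-2 + 6 \cdot \frac{1}{24}\right) + 12\right) 8 = \left(\left(-2 + \frac{1}{4}\right) + 12\right) 8 = \left(- \frac{7}{4} + 12\right) 8 = \frac{41}{4} \cdot 8 = 82$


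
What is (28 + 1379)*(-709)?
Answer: -997563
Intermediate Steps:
(28 + 1379)*(-709) = 1407*(-709) = -997563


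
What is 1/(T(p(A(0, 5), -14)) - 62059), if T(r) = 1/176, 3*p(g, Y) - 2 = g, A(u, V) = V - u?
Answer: -176/10922383 ≈ -1.6114e-5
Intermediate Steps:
p(g, Y) = 2/3 + g/3
T(r) = 1/176
1/(T(p(A(0, 5), -14)) - 62059) = 1/(1/176 - 62059) = 1/(-10922383/176) = -176/10922383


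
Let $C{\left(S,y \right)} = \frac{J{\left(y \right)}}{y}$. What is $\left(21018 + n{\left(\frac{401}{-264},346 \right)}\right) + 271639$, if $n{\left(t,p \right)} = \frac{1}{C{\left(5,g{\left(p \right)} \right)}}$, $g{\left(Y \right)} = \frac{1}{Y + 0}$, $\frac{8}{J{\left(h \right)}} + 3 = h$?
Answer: $\frac{280285802259}{957728} \approx 2.9266 \cdot 10^{5}$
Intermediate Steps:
$J{\left(h \right)} = \frac{8}{-3 + h}$
$g{\left(Y \right)} = \frac{1}{Y}$
$C{\left(S,y \right)} = \frac{8}{y \left(-3 + y\right)}$ ($C{\left(S,y \right)} = \frac{8 \frac{1}{-3 + y}}{y} = \frac{8}{y \left(-3 + y\right)}$)
$n{\left(t,p \right)} = \frac{-3 + \frac{1}{p}}{8 p}$ ($n{\left(t,p \right)} = \frac{1}{8 \frac{1}{\frac{1}{p}} \frac{1}{-3 + \frac{1}{p}}} = \frac{1}{8 p \frac{1}{-3 + \frac{1}{p}}} = \frac{-3 + \frac{1}{p}}{8 p}$)
$\left(21018 + n{\left(\frac{401}{-264},346 \right)}\right) + 271639 = \left(21018 + \frac{1 - 1038}{8 \cdot 119716}\right) + 271639 = \left(21018 + \frac{1}{8} \cdot \frac{1}{119716} \left(1 - 1038\right)\right) + 271639 = \left(21018 + \frac{1}{8} \cdot \frac{1}{119716} \left(-1037\right)\right) + 271639 = \left(21018 - \frac{1037}{957728}\right) + 271639 = \frac{20129526067}{957728} + 271639 = \frac{280285802259}{957728}$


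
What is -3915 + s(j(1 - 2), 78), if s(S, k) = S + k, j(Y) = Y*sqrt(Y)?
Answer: -3837 - I ≈ -3837.0 - 1.0*I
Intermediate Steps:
j(Y) = Y**(3/2)
-3915 + s(j(1 - 2), 78) = -3915 + ((1 - 2)**(3/2) + 78) = -3915 + ((-1)**(3/2) + 78) = -3915 + (-I + 78) = -3915 + (78 - I) = -3837 - I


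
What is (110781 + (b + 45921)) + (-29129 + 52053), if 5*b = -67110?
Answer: 166204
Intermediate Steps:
b = -13422 (b = (⅕)*(-67110) = -13422)
(110781 + (b + 45921)) + (-29129 + 52053) = (110781 + (-13422 + 45921)) + (-29129 + 52053) = (110781 + 32499) + 22924 = 143280 + 22924 = 166204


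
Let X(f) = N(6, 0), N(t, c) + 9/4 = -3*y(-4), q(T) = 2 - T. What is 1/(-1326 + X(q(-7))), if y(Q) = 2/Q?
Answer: -4/5307 ≈ -0.00075372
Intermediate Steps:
N(t, c) = -¾ (N(t, c) = -9/4 - 6/(-4) = -9/4 - 6*(-1)/4 = -9/4 - 3*(-½) = -9/4 + 3/2 = -¾)
X(f) = -¾
1/(-1326 + X(q(-7))) = 1/(-1326 - ¾) = 1/(-5307/4) = -4/5307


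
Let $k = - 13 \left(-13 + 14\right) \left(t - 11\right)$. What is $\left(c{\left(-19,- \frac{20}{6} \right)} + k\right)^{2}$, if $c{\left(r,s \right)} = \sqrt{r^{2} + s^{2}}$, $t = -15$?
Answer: $\frac{\left(1014 + \sqrt{3349}\right)^{2}}{9} \approx 1.2766 \cdot 10^{5}$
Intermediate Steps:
$k = 338$ ($k = - 13 \left(-13 + 14\right) \left(-15 - 11\right) = - 13 \cdot 1 \left(-26\right) = \left(-13\right) \left(-26\right) = 338$)
$\left(c{\left(-19,- \frac{20}{6} \right)} + k\right)^{2} = \left(\sqrt{\left(-19\right)^{2} + \left(- \frac{20}{6}\right)^{2}} + 338\right)^{2} = \left(\sqrt{361 + \left(\left(-20\right) \frac{1}{6}\right)^{2}} + 338\right)^{2} = \left(\sqrt{361 + \left(- \frac{10}{3}\right)^{2}} + 338\right)^{2} = \left(\sqrt{361 + \frac{100}{9}} + 338\right)^{2} = \left(\sqrt{\frac{3349}{9}} + 338\right)^{2} = \left(\frac{\sqrt{3349}}{3} + 338\right)^{2} = \left(338 + \frac{\sqrt{3349}}{3}\right)^{2}$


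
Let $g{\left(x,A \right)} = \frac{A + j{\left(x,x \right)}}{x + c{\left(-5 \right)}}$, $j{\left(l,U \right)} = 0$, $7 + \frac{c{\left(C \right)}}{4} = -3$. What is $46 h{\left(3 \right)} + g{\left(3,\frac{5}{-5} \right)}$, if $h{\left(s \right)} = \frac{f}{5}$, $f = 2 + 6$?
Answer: $\frac{13621}{185} \approx 73.627$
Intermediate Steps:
$c{\left(C \right)} = -40$ ($c{\left(C \right)} = -28 + 4 \left(-3\right) = -28 - 12 = -40$)
$f = 8$
$g{\left(x,A \right)} = \frac{A}{-40 + x}$ ($g{\left(x,A \right)} = \frac{A + 0}{x - 40} = \frac{A}{-40 + x}$)
$h{\left(s \right)} = \frac{8}{5}$
$46 h{\left(3 \right)} + g{\left(3,\frac{5}{-5} \right)} = 46 \cdot \frac{8}{5} + \frac{5 \frac{1}{-5}}{-40 + 3} = \frac{368}{5} + \frac{5 \left(- \frac{1}{5}\right)}{-37} = \frac{368}{5} - - \frac{1}{37} = \frac{368}{5} + \frac{1}{37} = \frac{13621}{185}$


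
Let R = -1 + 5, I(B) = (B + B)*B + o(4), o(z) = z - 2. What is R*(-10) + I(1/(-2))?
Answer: -75/2 ≈ -37.500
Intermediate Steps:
o(z) = -2 + z
I(B) = 2 + 2*B² (I(B) = (B + B)*B + (-2 + 4) = (2*B)*B + 2 = 2*B² + 2 = 2 + 2*B²)
R = 4
R*(-10) + I(1/(-2)) = 4*(-10) + (2 + 2*(1/(-2))²) = -40 + (2 + 2*(1*(-½))²) = -40 + (2 + 2*(-½)²) = -40 + (2 + 2*(¼)) = -40 + (2 + ½) = -40 + 5/2 = -75/2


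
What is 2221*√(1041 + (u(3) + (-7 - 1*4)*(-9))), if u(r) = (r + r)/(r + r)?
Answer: 2221*√1141 ≈ 75023.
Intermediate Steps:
u(r) = 1 (u(r) = (2*r)/((2*r)) = (2*r)*(1/(2*r)) = 1)
2221*√(1041 + (u(3) + (-7 - 1*4)*(-9))) = 2221*√(1041 + (1 + (-7 - 1*4)*(-9))) = 2221*√(1041 + (1 + (-7 - 4)*(-9))) = 2221*√(1041 + (1 - 11*(-9))) = 2221*√(1041 + (1 + 99)) = 2221*√(1041 + 100) = 2221*√1141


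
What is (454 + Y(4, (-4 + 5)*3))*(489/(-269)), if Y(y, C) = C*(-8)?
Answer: -210270/269 ≈ -781.67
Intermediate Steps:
Y(y, C) = -8*C
(454 + Y(4, (-4 + 5)*3))*(489/(-269)) = (454 - 8*(-4 + 5)*3)*(489/(-269)) = (454 - 8*3)*(489*(-1/269)) = (454 - 8*3)*(-489/269) = (454 - 24)*(-489/269) = 430*(-489/269) = -210270/269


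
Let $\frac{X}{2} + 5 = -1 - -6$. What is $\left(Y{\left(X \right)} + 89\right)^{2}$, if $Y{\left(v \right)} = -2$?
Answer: $7569$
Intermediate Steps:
$X = 0$ ($X = -10 + 2 \left(-1 - -6\right) = -10 + 2 \left(-1 + 6\right) = -10 + 2 \cdot 5 = -10 + 10 = 0$)
$\left(Y{\left(X \right)} + 89\right)^{2} = \left(-2 + 89\right)^{2} = 87^{2} = 7569$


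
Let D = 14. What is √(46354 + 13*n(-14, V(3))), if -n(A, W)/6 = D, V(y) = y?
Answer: √45262 ≈ 212.75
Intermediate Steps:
n(A, W) = -84 (n(A, W) = -6*14 = -84)
√(46354 + 13*n(-14, V(3))) = √(46354 + 13*(-84)) = √(46354 - 1092) = √45262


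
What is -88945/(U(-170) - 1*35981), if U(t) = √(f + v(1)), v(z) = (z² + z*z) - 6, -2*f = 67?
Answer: 6400660090/2589264797 + 444725*I*√6/2589264797 ≈ 2.472 + 0.00042072*I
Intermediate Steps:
f = -67/2 (f = -½*67 = -67/2 ≈ -33.500)
v(z) = -6 + 2*z² (v(z) = (z² + z²) - 6 = 2*z² - 6 = -6 + 2*z²)
U(t) = 5*I*√6/2 (U(t) = √(-67/2 + (-6 + 2*1²)) = √(-67/2 + (-6 + 2*1)) = √(-67/2 + (-6 + 2)) = √(-67/2 - 4) = √(-75/2) = 5*I*√6/2)
-88945/(U(-170) - 1*35981) = -88945/(5*I*√6/2 - 1*35981) = -88945/(5*I*√6/2 - 35981) = -88945/(-35981 + 5*I*√6/2)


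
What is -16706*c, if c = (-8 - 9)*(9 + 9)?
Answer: 5112036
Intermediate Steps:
c = -306 (c = -17*18 = -306)
-16706*c = -16706*(-306) = 5112036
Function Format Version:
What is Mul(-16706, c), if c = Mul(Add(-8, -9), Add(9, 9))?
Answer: 5112036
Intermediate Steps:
c = -306 (c = Mul(-17, 18) = -306)
Mul(-16706, c) = Mul(-16706, -306) = 5112036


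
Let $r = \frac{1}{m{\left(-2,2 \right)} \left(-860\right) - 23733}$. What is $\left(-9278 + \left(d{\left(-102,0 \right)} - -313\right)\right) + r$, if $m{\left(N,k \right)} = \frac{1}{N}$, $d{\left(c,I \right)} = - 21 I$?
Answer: $- \frac{208911396}{23303} \approx -8965.0$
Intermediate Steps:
$r = - \frac{1}{23303}$ ($r = \frac{1}{\frac{1}{-2} \left(-860\right) - 23733} = \frac{1}{\left(- \frac{1}{2}\right) \left(-860\right) - 23733} = \frac{1}{430 - 23733} = \frac{1}{-23303} = - \frac{1}{23303} \approx -4.2913 \cdot 10^{-5}$)
$\left(-9278 + \left(d{\left(-102,0 \right)} - -313\right)\right) + r = \left(-9278 - -313\right) - \frac{1}{23303} = \left(-9278 + \left(0 + 313\right)\right) - \frac{1}{23303} = \left(-9278 + 313\right) - \frac{1}{23303} = -8965 - \frac{1}{23303} = - \frac{208911396}{23303}$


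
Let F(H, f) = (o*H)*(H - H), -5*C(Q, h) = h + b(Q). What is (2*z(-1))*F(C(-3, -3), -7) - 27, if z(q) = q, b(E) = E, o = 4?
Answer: -27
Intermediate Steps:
C(Q, h) = -Q/5 - h/5 (C(Q, h) = -(h + Q)/5 = -(Q + h)/5 = -Q/5 - h/5)
F(H, f) = 0 (F(H, f) = (4*H)*(H - H) = (4*H)*0 = 0)
(2*z(-1))*F(C(-3, -3), -7) - 27 = (2*(-1))*0 - 27 = -2*0 - 27 = 0 - 27 = -27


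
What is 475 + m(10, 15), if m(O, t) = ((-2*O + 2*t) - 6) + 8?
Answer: 487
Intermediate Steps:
m(O, t) = 2 - 2*O + 2*t (m(O, t) = (-6 - 2*O + 2*t) + 8 = 2 - 2*O + 2*t)
475 + m(10, 15) = 475 + (2 - 2*10 + 2*15) = 475 + (2 - 20 + 30) = 475 + 12 = 487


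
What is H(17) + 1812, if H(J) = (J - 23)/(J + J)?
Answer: 30801/17 ≈ 1811.8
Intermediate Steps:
H(J) = (-23 + J)/(2*J) (H(J) = (-23 + J)/((2*J)) = (-23 + J)*(1/(2*J)) = (-23 + J)/(2*J))
H(17) + 1812 = (½)*(-23 + 17)/17 + 1812 = (½)*(1/17)*(-6) + 1812 = -3/17 + 1812 = 30801/17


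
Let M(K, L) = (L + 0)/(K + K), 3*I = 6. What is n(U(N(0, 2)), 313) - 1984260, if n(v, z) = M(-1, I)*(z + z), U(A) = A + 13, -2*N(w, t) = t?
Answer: -1984886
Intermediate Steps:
I = 2 (I = (1/3)*6 = 2)
N(w, t) = -t/2
M(K, L) = L/(2*K) (M(K, L) = L/((2*K)) = L*(1/(2*K)) = L/(2*K))
U(A) = 13 + A
n(v, z) = -2*z (n(v, z) = ((1/2)*2/(-1))*(z + z) = ((1/2)*2*(-1))*(2*z) = -2*z)
n(U(N(0, 2)), 313) - 1984260 = -2*313 - 1984260 = -626 - 1984260 = -1984886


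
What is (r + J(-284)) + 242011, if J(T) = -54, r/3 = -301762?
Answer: -663329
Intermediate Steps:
r = -905286 (r = 3*(-301762) = -905286)
(r + J(-284)) + 242011 = (-905286 - 54) + 242011 = -905340 + 242011 = -663329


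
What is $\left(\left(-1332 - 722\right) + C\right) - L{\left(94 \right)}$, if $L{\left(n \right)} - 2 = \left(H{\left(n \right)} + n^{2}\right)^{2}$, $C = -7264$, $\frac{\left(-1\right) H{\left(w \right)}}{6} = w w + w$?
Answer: $-2002034856$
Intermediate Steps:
$H{\left(w \right)} = - 6 w - 6 w^{2}$ ($H{\left(w \right)} = - 6 \left(w w + w\right) = - 6 \left(w^{2} + w\right) = - 6 \left(w + w^{2}\right) = - 6 w - 6 w^{2}$)
$L{\left(n \right)} = 2 + \left(n^{2} - 6 n \left(1 + n\right)\right)^{2}$ ($L{\left(n \right)} = 2 + \left(- 6 n \left(1 + n\right) + n^{2}\right)^{2} = 2 + \left(n^{2} - 6 n \left(1 + n\right)\right)^{2}$)
$\left(\left(-1332 - 722\right) + C\right) - L{\left(94 \right)} = \left(\left(-1332 - 722\right) - 7264\right) - \left(2 + 94^{2} \left(6 + 5 \cdot 94\right)^{2}\right) = \left(-2054 - 7264\right) - \left(2 + 8836 \left(6 + 470\right)^{2}\right) = -9318 - \left(2 + 8836 \cdot 476^{2}\right) = -9318 - \left(2 + 8836 \cdot 226576\right) = -9318 - \left(2 + 2002025536\right) = -9318 - 2002025538 = -2002034856$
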